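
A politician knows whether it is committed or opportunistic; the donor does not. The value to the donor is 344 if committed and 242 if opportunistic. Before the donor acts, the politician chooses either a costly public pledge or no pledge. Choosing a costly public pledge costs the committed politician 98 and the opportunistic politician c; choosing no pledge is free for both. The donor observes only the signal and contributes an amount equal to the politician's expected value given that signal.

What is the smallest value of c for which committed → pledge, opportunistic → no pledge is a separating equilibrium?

102

Under separation: pledge → committed (pays 344); no pledge → opportunistic (pays 242).
Committed: 344 − 98 = 246 ≥ 242 − 0 = 242. Holds regardless of c. ✓
Opportunistic: 242 − 0 ≥ 344 − c, so c ≥ 344 − 242 = 102.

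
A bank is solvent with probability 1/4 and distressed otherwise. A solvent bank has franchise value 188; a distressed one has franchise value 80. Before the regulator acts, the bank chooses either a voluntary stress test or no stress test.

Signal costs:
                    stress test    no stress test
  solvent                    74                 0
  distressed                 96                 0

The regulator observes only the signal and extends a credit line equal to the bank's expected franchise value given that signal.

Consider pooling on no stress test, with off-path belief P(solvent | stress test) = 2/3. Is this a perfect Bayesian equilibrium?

Yes

On the equilibrium path (no stress test) the regulator holds the prior 1/4 and pays 1/4·188 + 3/4·80 = 107. Off-path (stress test) belief 2/3 gives 2/3·188 + 1/3·80 = 152.
Solvent: no stress test gives 107 − 0 = 107; stress test gives 152 − 74 = 78. Stays. ✓
Distressed: no stress test gives 107 − 0 = 107; stress test gives 152 − 96 = 56. Stays. ✓
Beliefs are Bayes-consistent on-path and both types best-respond.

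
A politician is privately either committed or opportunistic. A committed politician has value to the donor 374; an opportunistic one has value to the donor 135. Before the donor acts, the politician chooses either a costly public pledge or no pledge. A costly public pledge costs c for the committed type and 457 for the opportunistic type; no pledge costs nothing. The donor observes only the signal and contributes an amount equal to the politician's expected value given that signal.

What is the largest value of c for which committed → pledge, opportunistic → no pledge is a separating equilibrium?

239

Under separation: pledge → committed (pays 374); no pledge → opportunistic (pays 135).
Opportunistic: 135 − 0 = 135 ≥ 374 − 457 = -83. Holds regardless of c. ✓
Committed: 374 − c ≥ 135 − 0, so c ≤ 374 − 135 = 239.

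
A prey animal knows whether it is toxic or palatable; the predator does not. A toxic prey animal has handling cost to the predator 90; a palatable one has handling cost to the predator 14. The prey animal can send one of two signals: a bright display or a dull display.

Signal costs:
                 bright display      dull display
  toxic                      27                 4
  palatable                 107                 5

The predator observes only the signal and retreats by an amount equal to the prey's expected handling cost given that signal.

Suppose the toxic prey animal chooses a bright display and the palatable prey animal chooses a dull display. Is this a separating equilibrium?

If types separate, bright display earns payment 90 and dull display earns 14.
Toxic: bright display gives 90 − 27 = 63; dull display gives 14 − 4 = 10. No deviation. ✓
Palatable: dull display gives 14 − 5 = 9; bright display gives 90 − 107 = -17. No deviation. ✓
Neither type gains from mimicking the other.

Yes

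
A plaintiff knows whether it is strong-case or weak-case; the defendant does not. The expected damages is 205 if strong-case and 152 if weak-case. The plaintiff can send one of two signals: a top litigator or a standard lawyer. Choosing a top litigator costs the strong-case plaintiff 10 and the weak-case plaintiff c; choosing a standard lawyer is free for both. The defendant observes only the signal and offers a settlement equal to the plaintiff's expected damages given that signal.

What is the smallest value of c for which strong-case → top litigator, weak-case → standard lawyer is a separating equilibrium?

Under separation: top litigator → strong-case (pays 205); standard lawyer → weak-case (pays 152).
Strong-case: 205 − 10 = 195 ≥ 152 − 0 = 152. Holds regardless of c. ✓
Weak-case: 152 − 0 ≥ 205 − c, so c ≥ 205 − 152 = 53.

53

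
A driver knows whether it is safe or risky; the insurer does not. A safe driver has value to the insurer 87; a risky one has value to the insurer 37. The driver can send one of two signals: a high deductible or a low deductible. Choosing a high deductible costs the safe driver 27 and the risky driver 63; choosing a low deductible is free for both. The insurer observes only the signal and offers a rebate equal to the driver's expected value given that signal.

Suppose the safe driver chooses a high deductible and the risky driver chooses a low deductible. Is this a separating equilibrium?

Yes

Under separation the insurer infers type exactly: high deductible → safe (pays 87), low deductible → risky (pays 37).
Safe: high deductible gives 87 − 27 = 60; low deductible gives 37 − 0 = 37. No deviation. ✓
Risky: low deductible gives 37 − 0 = 37; high deductible gives 87 − 63 = 24. No deviation. ✓
Neither type gains from mimicking the other.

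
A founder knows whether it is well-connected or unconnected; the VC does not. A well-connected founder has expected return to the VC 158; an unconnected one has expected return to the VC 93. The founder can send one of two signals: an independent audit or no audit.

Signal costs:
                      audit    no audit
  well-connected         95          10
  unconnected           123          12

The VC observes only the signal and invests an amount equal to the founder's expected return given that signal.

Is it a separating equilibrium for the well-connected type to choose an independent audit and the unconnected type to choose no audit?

Under separation the VC infers type exactly: audit → well-connected (pays 158), no audit → unconnected (pays 93).
Well-connected: audit gives 158 − 95 = 63; no audit gives 93 − 10 = 83. Would deviate. ✗
Unconnected: no audit gives 93 − 12 = 81; audit gives 158 − 123 = 35. No deviation. ✓

No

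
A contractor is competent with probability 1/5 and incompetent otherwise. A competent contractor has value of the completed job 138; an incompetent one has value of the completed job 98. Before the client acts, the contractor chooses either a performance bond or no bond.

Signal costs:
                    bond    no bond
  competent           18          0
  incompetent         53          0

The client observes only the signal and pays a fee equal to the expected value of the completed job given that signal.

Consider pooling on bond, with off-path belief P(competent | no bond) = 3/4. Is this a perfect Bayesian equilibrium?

At the pooled signal (bond) the client holds the prior 1/5 and pays 1/5·138 + 4/5·98 = 106. Off-path (no bond) belief 3/4 gives 3/4·138 + 1/4·98 = 128.
Competent: bond gives 106 − 18 = 88; no bond gives 128 − 0 = 128. Deviates. ✗
Incompetent: bond gives 106 − 53 = 53; no bond gives 128 − 0 = 128. Deviates. ✗

No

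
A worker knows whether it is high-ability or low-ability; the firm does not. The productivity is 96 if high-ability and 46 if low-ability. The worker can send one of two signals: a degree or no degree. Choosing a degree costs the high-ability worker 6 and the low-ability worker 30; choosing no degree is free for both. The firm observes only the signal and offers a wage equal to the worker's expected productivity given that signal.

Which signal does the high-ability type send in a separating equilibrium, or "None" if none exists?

Try high-ability → degree, low-ability → no degree:
  If types separate, degree earns payment 96 and no degree earns 46.
  High-ability: degree gives 96 − 6 = 90; no degree gives 46 − 0 = 46. No deviation. ✓
  Low-ability: no degree gives 46 − 0 = 46; degree gives 96 − 30 = 66. Would deviate. ✗
Try high-ability → no degree, low-ability → degree:
  If types separate, no degree earns payment 96 and degree earns 46.
  High-ability: no degree gives 96 − 0 = 96; degree gives 46 − 6 = 40. No deviation. ✓
  Low-ability: degree gives 46 − 30 = 16; no degree gives 96 − 0 = 96. Would deviate. ✗
Neither assignment is incentive-compatible.

None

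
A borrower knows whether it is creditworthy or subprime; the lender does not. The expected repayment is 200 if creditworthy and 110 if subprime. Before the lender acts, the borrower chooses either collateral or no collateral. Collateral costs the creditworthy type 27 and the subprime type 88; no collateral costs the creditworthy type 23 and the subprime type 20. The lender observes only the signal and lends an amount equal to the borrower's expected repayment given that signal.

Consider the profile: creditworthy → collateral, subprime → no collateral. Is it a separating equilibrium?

No

If types separate, collateral earns payment 200 and no collateral earns 110.
Creditworthy: collateral gives 200 − 27 = 173; no collateral gives 110 − 23 = 87. No deviation. ✓
Subprime: no collateral gives 110 − 20 = 90; collateral gives 200 − 88 = 112. Would deviate. ✗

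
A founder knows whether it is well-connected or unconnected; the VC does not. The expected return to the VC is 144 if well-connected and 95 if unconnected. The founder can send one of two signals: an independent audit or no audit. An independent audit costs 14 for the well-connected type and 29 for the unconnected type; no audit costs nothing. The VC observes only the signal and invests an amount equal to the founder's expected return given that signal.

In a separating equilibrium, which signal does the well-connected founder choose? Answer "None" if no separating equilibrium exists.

Try well-connected → audit, unconnected → no audit:
  If types separate, audit earns payment 144 and no audit earns 95.
  Well-connected: audit gives 144 − 14 = 130; no audit gives 95 − 0 = 95. No deviation. ✓
  Unconnected: no audit gives 95 − 0 = 95; audit gives 144 − 29 = 115. Would deviate. ✗
Try well-connected → no audit, unconnected → audit:
  If types separate, no audit earns payment 144 and audit earns 95.
  Well-connected: no audit gives 144 − 0 = 144; audit gives 95 − 14 = 81. No deviation. ✓
  Unconnected: audit gives 95 − 29 = 66; no audit gives 144 − 0 = 144. Would deviate. ✗
Neither assignment is incentive-compatible.

None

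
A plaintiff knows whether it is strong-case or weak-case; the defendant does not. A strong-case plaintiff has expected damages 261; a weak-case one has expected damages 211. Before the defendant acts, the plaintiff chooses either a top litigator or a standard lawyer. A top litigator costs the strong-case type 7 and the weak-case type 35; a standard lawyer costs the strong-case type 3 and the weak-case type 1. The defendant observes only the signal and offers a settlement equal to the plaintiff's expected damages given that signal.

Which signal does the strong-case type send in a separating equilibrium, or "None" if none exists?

Try strong-case → top litigator, weak-case → standard lawyer:
  If types separate, top litigator earns payment 261 and standard lawyer earns 211.
  Strong-case: top litigator gives 261 − 7 = 254; standard lawyer gives 211 − 3 = 208. No deviation. ✓
  Weak-case: standard lawyer gives 211 − 1 = 210; top litigator gives 261 − 35 = 226. Would deviate. ✗
Try strong-case → standard lawyer, weak-case → top litigator:
  If types separate, standard lawyer earns payment 261 and top litigator earns 211.
  Strong-case: standard lawyer gives 261 − 3 = 258; top litigator gives 211 − 7 = 204. No deviation. ✓
  Weak-case: top litigator gives 211 − 35 = 176; standard lawyer gives 261 − 1 = 260. Would deviate. ✗
Neither assignment is incentive-compatible.

None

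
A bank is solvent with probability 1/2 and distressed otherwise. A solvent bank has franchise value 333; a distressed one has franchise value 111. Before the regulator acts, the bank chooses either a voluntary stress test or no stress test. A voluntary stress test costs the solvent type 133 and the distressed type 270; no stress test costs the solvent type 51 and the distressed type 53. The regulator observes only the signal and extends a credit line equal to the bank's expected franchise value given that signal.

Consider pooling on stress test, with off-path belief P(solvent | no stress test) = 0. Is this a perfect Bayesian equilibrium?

At the pooled signal (stress test) the regulator holds the prior 1/2 and pays 1/2·333 + 1/2·111 = 222. Off-path (no stress test) belief 0 gives 0·333 + 1·111 = 111.
Solvent: stress test gives 222 − 133 = 89; no stress test gives 111 − 51 = 60. Stays. ✓
Distressed: stress test gives 222 − 270 = -48; no stress test gives 111 − 53 = 58. Deviates. ✗

No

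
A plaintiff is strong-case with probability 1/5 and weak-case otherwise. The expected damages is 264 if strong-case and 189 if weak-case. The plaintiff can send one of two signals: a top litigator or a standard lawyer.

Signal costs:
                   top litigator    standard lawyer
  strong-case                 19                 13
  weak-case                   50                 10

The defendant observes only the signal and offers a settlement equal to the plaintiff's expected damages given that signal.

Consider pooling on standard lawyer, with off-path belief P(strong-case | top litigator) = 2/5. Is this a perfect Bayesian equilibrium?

No

On the equilibrium path (standard lawyer) the defendant holds the prior 1/5 and pays 1/5·264 + 4/5·189 = 204. Off-path (top litigator) belief 2/5 gives 2/5·264 + 3/5·189 = 219.
Strong-case: standard lawyer gives 204 − 13 = 191; top litigator gives 219 − 19 = 200. Deviates. ✗
Weak-case: standard lawyer gives 204 − 10 = 194; top litigator gives 219 − 50 = 169. Stays. ✓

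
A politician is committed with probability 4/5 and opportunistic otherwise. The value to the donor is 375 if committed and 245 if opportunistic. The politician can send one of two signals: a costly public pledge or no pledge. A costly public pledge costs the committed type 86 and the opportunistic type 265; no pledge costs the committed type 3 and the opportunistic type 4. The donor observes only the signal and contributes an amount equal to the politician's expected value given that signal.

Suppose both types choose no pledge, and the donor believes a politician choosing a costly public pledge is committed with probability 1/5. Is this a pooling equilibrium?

At the pooled signal (no pledge) the donor holds the prior 4/5 and pays 4/5·375 + 1/5·245 = 349. Off-path (pledge) belief 1/5 gives 1/5·375 + 4/5·245 = 271.
Committed: no pledge gives 349 − 3 = 346; pledge gives 271 − 86 = 185. Stays. ✓
Opportunistic: no pledge gives 349 − 4 = 345; pledge gives 271 − 265 = 6. Stays. ✓

Yes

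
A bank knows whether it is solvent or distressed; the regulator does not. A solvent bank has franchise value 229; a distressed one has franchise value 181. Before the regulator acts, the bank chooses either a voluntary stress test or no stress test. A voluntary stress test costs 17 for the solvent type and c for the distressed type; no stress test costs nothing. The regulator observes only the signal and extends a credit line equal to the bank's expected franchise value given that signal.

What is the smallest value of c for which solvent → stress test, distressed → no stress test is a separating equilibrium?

48

Under separation: stress test → solvent (pays 229); no stress test → distressed (pays 181).
Solvent: 229 − 17 = 212 ≥ 181 − 0 = 181. Holds regardless of c. ✓
Distressed: 181 − 0 ≥ 229 − c, so c ≥ 229 − 181 = 48.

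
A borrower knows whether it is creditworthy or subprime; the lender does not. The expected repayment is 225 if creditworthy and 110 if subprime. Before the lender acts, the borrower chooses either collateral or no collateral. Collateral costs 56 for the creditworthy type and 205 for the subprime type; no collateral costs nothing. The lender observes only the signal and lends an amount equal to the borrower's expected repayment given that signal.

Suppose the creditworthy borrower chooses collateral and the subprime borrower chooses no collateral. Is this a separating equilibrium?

Yes

If types separate, collateral earns payment 225 and no collateral earns 110.
Creditworthy: collateral gives 225 − 56 = 169; no collateral gives 110 − 0 = 110. No deviation. ✓
Subprime: no collateral gives 110 − 0 = 110; collateral gives 225 − 205 = 20. No deviation. ✓
Both incentive constraints hold.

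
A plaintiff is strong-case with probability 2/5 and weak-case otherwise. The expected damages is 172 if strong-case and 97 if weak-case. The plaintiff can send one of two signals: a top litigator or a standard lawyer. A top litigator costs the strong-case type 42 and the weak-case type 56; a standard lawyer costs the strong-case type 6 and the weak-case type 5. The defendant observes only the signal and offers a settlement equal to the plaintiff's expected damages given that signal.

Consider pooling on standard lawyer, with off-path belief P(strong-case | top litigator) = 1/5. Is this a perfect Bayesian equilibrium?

Yes

At the pooled signal (standard lawyer) the defendant holds the prior 2/5 and pays 2/5·172 + 3/5·97 = 127. Off-path (top litigator) belief 1/5 gives 1/5·172 + 4/5·97 = 112.
Strong-case: standard lawyer gives 127 − 6 = 121; top litigator gives 112 − 42 = 70. Stays. ✓
Weak-case: standard lawyer gives 127 − 5 = 122; top litigator gives 112 − 56 = 56. Stays. ✓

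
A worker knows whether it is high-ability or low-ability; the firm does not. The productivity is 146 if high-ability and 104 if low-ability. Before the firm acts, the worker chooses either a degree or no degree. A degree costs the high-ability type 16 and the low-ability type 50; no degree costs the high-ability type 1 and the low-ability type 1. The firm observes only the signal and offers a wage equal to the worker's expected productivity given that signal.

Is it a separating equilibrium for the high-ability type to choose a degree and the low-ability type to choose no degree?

If types separate, degree earns payment 146 and no degree earns 104.
High-ability: degree gives 146 − 16 = 130; no degree gives 104 − 1 = 103. No deviation. ✓
Low-ability: no degree gives 104 − 1 = 103; degree gives 146 − 50 = 96. No deviation. ✓
Both incentive constraints hold.

Yes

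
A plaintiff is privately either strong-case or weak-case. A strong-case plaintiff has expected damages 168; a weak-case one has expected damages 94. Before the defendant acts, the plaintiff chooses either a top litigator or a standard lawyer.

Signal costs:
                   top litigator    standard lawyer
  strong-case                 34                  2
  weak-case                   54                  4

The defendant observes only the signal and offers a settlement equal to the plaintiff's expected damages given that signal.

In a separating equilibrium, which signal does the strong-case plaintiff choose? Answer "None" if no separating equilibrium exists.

None

Try strong-case → top litigator, weak-case → standard lawyer:
  Under separation the defendant infers type exactly: top litigator → strong-case (pays 168), standard lawyer → weak-case (pays 94).
  Strong-case: top litigator gives 168 − 34 = 134; standard lawyer gives 94 − 2 = 92. No deviation. ✓
  Weak-case: standard lawyer gives 94 − 4 = 90; top litigator gives 168 − 54 = 114. Would deviate. ✗
Try strong-case → standard lawyer, weak-case → top litigator:
  Under separation the defendant infers type exactly: standard lawyer → strong-case (pays 168), top litigator → weak-case (pays 94).
  Strong-case: standard lawyer gives 168 − 2 = 166; top litigator gives 94 − 34 = 60. No deviation. ✓
  Weak-case: top litigator gives 94 − 54 = 40; standard lawyer gives 168 − 4 = 164. Would deviate. ✗
Neither assignment is incentive-compatible.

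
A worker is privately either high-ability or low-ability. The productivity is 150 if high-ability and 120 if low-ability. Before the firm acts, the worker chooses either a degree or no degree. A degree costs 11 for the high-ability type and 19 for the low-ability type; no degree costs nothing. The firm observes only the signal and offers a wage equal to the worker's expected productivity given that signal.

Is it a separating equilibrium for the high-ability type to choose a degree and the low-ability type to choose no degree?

No

If types separate, degree earns payment 150 and no degree earns 120.
High-ability: degree gives 150 − 11 = 139; no degree gives 120 − 0 = 120. No deviation. ✓
Low-ability: no degree gives 120 − 0 = 120; degree gives 150 − 19 = 131. Would deviate. ✗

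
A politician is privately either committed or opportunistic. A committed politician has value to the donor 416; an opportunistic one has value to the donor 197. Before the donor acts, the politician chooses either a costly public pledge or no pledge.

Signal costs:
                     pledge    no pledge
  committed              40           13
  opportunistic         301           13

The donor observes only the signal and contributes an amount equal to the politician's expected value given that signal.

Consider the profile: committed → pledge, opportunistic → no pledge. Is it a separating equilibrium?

Yes

If types separate, pledge earns payment 416 and no pledge earns 197.
Committed: pledge gives 416 − 40 = 376; no pledge gives 197 − 13 = 184. No deviation. ✓
Opportunistic: no pledge gives 197 − 13 = 184; pledge gives 416 − 301 = 115. No deviation. ✓
Neither type gains from mimicking the other.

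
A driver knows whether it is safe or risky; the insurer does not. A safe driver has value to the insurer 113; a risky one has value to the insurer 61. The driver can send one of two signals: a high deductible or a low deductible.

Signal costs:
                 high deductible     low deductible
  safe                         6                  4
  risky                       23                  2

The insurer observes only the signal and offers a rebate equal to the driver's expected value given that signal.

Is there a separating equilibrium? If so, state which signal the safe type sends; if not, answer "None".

None

Try safe → high deductible, risky → low deductible:
  If types separate, high deductible earns payment 113 and low deductible earns 61.
  Safe: high deductible gives 113 − 6 = 107; low deductible gives 61 − 4 = 57. No deviation. ✓
  Risky: low deductible gives 61 − 2 = 59; high deductible gives 113 − 23 = 90. Would deviate. ✗
Try safe → low deductible, risky → high deductible:
  If types separate, low deductible earns payment 113 and high deductible earns 61.
  Safe: low deductible gives 113 − 4 = 109; high deductible gives 61 − 6 = 55. No deviation. ✓
  Risky: high deductible gives 61 − 23 = 38; low deductible gives 113 − 2 = 111. Would deviate. ✗
Neither assignment is incentive-compatible.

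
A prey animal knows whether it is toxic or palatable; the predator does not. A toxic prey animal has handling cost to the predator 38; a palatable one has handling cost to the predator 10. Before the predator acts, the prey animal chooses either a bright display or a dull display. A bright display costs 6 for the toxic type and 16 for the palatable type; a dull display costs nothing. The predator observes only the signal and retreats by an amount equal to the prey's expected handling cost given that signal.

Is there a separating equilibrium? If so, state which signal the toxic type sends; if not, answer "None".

Try toxic → bright display, palatable → dull display:
  If types separate, bright display earns payment 38 and dull display earns 10.
  Toxic: bright display gives 38 − 6 = 32; dull display gives 10 − 0 = 10. No deviation. ✓
  Palatable: dull display gives 10 − 0 = 10; bright display gives 38 − 16 = 22. Would deviate. ✗
Try toxic → dull display, palatable → bright display:
  If types separate, dull display earns payment 38 and bright display earns 10.
  Toxic: dull display gives 38 − 0 = 38; bright display gives 10 − 6 = 4. No deviation. ✓
  Palatable: bright display gives 10 − 16 = -6; dull display gives 38 − 0 = 38. Would deviate. ✗
Neither assignment is incentive-compatible.

None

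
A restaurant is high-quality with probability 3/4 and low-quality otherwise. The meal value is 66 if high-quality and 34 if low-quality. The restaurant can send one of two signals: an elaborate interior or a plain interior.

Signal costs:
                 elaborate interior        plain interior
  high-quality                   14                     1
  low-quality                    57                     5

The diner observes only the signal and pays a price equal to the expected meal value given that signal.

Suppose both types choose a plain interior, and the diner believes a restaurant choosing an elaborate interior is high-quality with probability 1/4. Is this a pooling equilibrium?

Yes

At the pooled signal (plain interior) the diner holds the prior 3/4 and pays 3/4·66 + 1/4·34 = 58. Off-path (elaborate interior) belief 1/4 gives 1/4·66 + 3/4·34 = 42.
High-quality: plain interior gives 58 − 1 = 57; elaborate interior gives 42 − 14 = 28. Stays. ✓
Low-quality: plain interior gives 58 − 5 = 53; elaborate interior gives 42 − 57 = -15. Stays. ✓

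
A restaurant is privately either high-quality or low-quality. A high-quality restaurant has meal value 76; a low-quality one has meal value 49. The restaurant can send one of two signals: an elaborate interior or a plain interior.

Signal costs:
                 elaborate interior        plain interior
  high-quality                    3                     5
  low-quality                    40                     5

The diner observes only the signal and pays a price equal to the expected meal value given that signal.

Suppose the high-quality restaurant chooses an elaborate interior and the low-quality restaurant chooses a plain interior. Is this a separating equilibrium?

Yes

If types separate, elaborate interior earns payment 76 and plain interior earns 49.
High-quality: elaborate interior gives 76 − 3 = 73; plain interior gives 49 − 5 = 44. No deviation. ✓
Low-quality: plain interior gives 49 − 5 = 44; elaborate interior gives 76 − 40 = 36. No deviation. ✓
Both incentive constraints hold.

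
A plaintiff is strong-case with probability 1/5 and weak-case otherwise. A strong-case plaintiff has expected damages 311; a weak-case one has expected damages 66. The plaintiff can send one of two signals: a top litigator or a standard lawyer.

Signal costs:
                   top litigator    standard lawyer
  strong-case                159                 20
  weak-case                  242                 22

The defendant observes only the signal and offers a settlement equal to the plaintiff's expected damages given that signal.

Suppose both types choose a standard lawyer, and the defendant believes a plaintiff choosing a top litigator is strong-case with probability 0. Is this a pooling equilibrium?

At the pooled signal (standard lawyer) the defendant holds the prior 1/5 and pays 1/5·311 + 4/5·66 = 115. Off-path (top litigator) belief 0 gives 0·311 + 1·66 = 66.
Strong-case: standard lawyer gives 115 − 20 = 95; top litigator gives 66 − 159 = -93. Stays. ✓
Weak-case: standard lawyer gives 115 − 22 = 93; top litigator gives 66 − 242 = -176. Stays. ✓

Yes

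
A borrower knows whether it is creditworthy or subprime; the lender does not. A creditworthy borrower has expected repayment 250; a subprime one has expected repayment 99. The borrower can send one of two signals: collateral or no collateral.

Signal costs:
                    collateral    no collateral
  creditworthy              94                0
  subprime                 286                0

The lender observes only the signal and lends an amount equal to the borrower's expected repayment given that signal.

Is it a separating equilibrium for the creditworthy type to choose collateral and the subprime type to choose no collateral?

Under separation the lender infers type exactly: collateral → creditworthy (pays 250), no collateral → subprime (pays 99).
Creditworthy: collateral gives 250 − 94 = 156; no collateral gives 99 − 0 = 99. No deviation. ✓
Subprime: no collateral gives 99 − 0 = 99; collateral gives 250 − 286 = -36. No deviation. ✓
Both incentive constraints hold.

Yes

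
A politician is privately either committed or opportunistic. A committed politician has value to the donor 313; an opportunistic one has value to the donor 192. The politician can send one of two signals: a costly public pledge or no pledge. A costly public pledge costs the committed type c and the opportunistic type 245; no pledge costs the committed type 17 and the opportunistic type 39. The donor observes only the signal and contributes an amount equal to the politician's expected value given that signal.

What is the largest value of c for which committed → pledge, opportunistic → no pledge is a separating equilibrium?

138

Under separation: pledge → committed (pays 313); no pledge → opportunistic (pays 192).
Opportunistic: 192 − 39 = 153 ≥ 313 − 245 = 68. Holds regardless of c. ✓
Committed: 313 − c ≥ 192 − 17, so c ≤ 313 − 175 = 138.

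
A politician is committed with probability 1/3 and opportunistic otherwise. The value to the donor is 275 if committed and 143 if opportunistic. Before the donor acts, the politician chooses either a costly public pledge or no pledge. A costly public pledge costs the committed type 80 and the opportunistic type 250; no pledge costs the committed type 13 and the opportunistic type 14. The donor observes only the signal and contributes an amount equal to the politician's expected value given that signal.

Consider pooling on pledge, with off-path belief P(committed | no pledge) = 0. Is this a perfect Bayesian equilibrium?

No

On the equilibrium path (pledge) the donor holds the prior 1/3 and pays 1/3·275 + 2/3·143 = 187. Off-path (no pledge) belief 0 gives 0·275 + 1·143 = 143.
Committed: pledge gives 187 − 80 = 107; no pledge gives 143 − 13 = 130. Deviates. ✗
Opportunistic: pledge gives 187 − 250 = -63; no pledge gives 143 − 14 = 129. Deviates. ✗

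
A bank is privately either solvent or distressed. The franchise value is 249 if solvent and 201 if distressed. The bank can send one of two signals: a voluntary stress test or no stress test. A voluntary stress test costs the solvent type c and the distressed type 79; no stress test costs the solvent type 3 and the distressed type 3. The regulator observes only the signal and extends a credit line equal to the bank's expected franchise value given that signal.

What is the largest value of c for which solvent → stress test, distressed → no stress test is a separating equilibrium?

Under separation: stress test → solvent (pays 249); no stress test → distressed (pays 201).
Distressed: 201 − 3 = 198 ≥ 249 − 79 = 170. Holds regardless of c. ✓
Solvent: 249 − c ≥ 201 − 3, so c ≤ 249 − 198 = 51.

51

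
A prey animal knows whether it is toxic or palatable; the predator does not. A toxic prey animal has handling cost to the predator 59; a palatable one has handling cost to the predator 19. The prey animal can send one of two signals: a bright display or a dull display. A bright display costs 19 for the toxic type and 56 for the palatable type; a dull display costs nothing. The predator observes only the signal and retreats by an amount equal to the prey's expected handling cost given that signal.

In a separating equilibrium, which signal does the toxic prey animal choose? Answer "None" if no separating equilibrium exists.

bright display

Try toxic → bright display, palatable → dull display:
  If types separate, bright display earns payment 59 and dull display earns 19.
  Toxic: bright display gives 59 − 19 = 40; dull display gives 19 − 0 = 19. No deviation. ✓
  Palatable: dull display gives 19 − 0 = 19; bright display gives 59 − 56 = 3. No deviation. ✓
Both hold — the toxic type sends bright display.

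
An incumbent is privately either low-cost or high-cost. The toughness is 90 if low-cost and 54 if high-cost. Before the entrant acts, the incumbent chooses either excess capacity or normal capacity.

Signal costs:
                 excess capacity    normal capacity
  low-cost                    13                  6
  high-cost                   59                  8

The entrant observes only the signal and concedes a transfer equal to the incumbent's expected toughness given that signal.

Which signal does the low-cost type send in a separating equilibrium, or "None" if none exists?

Try low-cost → excess capacity, high-cost → normal capacity:
  If types separate, excess capacity earns payment 90 and normal capacity earns 54.
  Low-cost: excess capacity gives 90 − 13 = 77; normal capacity gives 54 − 6 = 48. No deviation. ✓
  High-cost: normal capacity gives 54 − 8 = 46; excess capacity gives 90 − 59 = 31. No deviation. ✓
Both hold — the low-cost type sends excess capacity.

excess capacity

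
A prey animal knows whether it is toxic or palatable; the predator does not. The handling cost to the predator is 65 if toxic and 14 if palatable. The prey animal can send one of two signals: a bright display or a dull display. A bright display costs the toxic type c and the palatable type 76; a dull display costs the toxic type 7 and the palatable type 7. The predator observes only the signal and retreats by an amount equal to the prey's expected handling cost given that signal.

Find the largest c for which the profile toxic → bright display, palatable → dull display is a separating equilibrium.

Under separation: bright display → toxic (pays 65); dull display → palatable (pays 14).
Palatable: 14 − 7 = 7 ≥ 65 − 76 = -11. Holds regardless of c. ✓
Toxic: 65 − c ≥ 14 − 7, so c ≤ 65 − 7 = 58.

58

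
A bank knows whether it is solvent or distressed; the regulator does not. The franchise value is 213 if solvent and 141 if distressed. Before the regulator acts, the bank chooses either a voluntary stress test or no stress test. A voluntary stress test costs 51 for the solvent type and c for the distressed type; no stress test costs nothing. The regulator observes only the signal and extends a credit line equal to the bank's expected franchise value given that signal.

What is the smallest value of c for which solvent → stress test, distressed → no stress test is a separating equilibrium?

72

Under separation: stress test → solvent (pays 213); no stress test → distressed (pays 141).
Solvent: 213 − 51 = 162 ≥ 141 − 0 = 141. Holds regardless of c. ✓
Distressed: 141 − 0 ≥ 213 − c, so c ≥ 213 − 141 = 72.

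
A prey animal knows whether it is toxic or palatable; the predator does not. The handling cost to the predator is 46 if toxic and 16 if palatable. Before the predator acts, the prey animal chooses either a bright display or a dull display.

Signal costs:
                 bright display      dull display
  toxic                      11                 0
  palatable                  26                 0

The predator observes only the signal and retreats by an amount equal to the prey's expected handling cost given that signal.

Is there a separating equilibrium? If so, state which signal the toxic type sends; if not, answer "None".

None

Try toxic → bright display, palatable → dull display:
  Under separation the predator infers type exactly: bright display → toxic (pays 46), dull display → palatable (pays 16).
  Toxic: bright display gives 46 − 11 = 35; dull display gives 16 − 0 = 16. No deviation. ✓
  Palatable: dull display gives 16 − 0 = 16; bright display gives 46 − 26 = 20. Would deviate. ✗
Try toxic → dull display, palatable → bright display:
  Under separation the predator infers type exactly: dull display → toxic (pays 46), bright display → palatable (pays 16).
  Toxic: dull display gives 46 − 0 = 46; bright display gives 16 − 11 = 5. No deviation. ✓
  Palatable: bright display gives 16 − 26 = -10; dull display gives 46 − 0 = 46. Would deviate. ✗
Neither assignment is incentive-compatible.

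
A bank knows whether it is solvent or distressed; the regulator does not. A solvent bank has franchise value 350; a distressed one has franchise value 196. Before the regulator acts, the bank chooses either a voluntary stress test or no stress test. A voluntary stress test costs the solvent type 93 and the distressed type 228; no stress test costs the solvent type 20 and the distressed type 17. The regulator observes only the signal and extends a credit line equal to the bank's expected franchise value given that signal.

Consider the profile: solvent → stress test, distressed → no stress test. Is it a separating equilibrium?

Yes

Under separation the regulator infers type exactly: stress test → solvent (pays 350), no stress test → distressed (pays 196).
Solvent: stress test gives 350 − 93 = 257; no stress test gives 196 − 20 = 176. No deviation. ✓
Distressed: no stress test gives 196 − 17 = 179; stress test gives 350 − 228 = 122. No deviation. ✓
Both incentive constraints hold.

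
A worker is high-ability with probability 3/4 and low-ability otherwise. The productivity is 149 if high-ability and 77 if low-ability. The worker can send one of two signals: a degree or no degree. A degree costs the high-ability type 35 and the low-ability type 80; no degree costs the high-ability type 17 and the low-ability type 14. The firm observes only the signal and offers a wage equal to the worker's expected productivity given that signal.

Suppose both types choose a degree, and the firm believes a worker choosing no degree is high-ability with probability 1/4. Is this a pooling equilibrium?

On the equilibrium path (degree) the firm holds the prior 3/4 and pays 3/4·149 + 1/4·77 = 131. Off-path (no degree) belief 1/4 gives 1/4·149 + 3/4·77 = 95.
High-ability: degree gives 131 − 35 = 96; no degree gives 95 − 17 = 78. Stays. ✓
Low-ability: degree gives 131 − 80 = 51; no degree gives 95 − 14 = 81. Deviates. ✗

No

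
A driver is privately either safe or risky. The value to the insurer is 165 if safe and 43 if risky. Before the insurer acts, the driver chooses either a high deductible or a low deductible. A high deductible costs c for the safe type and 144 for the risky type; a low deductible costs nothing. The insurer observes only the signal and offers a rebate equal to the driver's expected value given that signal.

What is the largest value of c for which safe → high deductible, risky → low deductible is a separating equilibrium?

122

Under separation: high deductible → safe (pays 165); low deductible → risky (pays 43).
Risky: 43 − 0 = 43 ≥ 165 − 144 = 21. Holds regardless of c. ✓
Safe: 165 − c ≥ 43 − 0, so c ≤ 165 − 43 = 122.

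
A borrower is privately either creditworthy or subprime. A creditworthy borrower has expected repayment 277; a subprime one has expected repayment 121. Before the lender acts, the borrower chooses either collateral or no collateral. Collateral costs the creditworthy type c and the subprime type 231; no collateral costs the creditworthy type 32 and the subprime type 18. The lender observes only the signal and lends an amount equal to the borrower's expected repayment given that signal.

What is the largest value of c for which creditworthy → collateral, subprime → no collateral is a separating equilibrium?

Under separation: collateral → creditworthy (pays 277); no collateral → subprime (pays 121).
Subprime: 121 − 18 = 103 ≥ 277 − 231 = 46. Holds regardless of c. ✓
Creditworthy: 277 − c ≥ 121 − 32, so c ≤ 277 − 89 = 188.

188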